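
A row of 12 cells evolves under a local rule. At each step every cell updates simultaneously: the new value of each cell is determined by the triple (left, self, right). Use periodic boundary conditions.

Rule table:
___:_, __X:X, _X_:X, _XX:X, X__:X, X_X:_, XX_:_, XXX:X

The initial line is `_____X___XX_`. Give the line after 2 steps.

____XXX_XX_X
X__XXX__X__X

X__XXX__X__X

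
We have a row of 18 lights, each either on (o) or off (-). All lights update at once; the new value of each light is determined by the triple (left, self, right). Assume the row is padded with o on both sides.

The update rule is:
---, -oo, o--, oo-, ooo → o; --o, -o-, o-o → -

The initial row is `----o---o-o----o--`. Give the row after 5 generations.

oooo-ooooo-oooooo-

generation 1: ooo--oo----ooo--o-
generation 2: oooo-ooooo-oooo---
generation 3: oooo-ooooo-oooooo-
generation 4: oooo-ooooo-oooooo-  (fixed point — unchanged through generation 5)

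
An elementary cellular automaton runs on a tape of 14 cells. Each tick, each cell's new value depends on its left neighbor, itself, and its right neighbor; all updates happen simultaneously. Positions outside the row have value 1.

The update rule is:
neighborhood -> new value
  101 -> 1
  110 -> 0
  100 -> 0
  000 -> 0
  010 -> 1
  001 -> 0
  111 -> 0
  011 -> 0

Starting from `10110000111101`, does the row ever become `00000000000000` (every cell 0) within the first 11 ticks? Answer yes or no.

tick 1: 01000000000010
tick 2: 11000000000011
tick 3: 00000000000000
all cells are 0 at tick 3

yes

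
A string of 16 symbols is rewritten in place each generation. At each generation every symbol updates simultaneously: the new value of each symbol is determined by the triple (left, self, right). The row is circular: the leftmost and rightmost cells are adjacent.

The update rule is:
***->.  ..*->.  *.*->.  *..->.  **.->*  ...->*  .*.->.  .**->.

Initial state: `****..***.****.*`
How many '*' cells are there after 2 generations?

7

generation 1: ...*....*....*..
generation 2: **...**...**...*
count of *: 7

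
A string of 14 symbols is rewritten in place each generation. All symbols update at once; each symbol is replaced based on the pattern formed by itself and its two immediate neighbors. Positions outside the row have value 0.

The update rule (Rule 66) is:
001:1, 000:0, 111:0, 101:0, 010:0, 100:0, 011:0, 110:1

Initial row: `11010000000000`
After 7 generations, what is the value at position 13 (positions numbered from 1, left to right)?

generation 1: 01000000000000
generation 2: 10000000000000
generation 3: 00000000000000
generation 4: 00000000000000  (fixed point — unchanged through generation 7)
position 13 holds 0

0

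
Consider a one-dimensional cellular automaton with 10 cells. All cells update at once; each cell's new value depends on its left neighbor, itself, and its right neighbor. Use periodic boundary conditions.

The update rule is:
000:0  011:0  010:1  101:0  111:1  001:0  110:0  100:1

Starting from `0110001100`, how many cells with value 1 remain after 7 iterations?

0001000010
0001100011
1000010000
1100011000
0010000100
0011000110
0000100001
count of 1: 2

2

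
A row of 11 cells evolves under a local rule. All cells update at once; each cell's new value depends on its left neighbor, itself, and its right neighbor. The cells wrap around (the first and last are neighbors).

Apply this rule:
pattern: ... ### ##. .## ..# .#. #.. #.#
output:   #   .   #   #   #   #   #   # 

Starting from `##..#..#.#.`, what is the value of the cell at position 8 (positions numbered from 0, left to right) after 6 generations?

.

###########
...........
###########  (repeats generation 1; period 2)
generation 6: ...........
position 8 holds .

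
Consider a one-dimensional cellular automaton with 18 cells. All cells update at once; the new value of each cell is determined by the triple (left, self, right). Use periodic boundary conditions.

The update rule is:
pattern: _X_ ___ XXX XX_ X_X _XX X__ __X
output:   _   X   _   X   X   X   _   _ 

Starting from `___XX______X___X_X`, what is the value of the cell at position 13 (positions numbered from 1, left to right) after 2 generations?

_

generation 1: _X_XX_XXXX___X__X_
generation 2: __XXXXX__X_X______
position 13 holds _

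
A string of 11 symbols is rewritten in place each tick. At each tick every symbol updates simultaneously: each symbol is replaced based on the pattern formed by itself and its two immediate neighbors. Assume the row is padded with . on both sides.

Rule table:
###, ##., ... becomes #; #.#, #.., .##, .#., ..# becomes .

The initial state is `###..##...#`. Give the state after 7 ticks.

###.....#..

.##...#.#..
..#.#.....#
#.....###..
..###..##.#
#..##...#..
....#.#...#
###.....#..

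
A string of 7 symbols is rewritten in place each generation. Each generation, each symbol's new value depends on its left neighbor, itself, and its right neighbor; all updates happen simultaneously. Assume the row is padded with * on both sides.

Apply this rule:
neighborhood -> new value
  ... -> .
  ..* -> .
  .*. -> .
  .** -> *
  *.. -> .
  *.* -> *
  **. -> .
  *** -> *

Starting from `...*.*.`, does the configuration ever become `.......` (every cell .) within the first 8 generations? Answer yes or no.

no

generation 1: ....*.*
generation 2: .....**
generation 3: .....**  (fixed point — unchanged through generation 8)
generation 8 is .....**, still not uniform .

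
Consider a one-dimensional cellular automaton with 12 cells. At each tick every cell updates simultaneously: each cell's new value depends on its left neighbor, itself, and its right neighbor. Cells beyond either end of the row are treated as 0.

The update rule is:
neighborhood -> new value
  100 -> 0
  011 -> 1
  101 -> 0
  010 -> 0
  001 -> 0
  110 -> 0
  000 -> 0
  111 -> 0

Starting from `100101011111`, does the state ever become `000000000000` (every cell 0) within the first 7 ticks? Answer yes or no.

yes

000000010000
000000000000
all cells are 0 at tick 2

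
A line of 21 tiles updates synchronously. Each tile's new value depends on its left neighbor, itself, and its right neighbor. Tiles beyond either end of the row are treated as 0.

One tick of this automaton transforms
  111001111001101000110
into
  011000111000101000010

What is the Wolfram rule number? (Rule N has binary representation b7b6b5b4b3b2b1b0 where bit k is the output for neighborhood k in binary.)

196

position 1: 111 → 1  (bit 7 = 1)
position 2: 110 → 1  (bit 6 = 1)
position 13: 101 → 0  (bit 5 = 0)
position 3: 100 → 0  (bit 4 = 0)
position 0: 011 → 0  (bit 3 = 0)
position 14: 010 → 1  (bit 2 = 1)
position 4: 001 → 0  (bit 1 = 0)
position 16: 000 → 0  (bit 0 = 0)
bits b7..b0 = 11000100 = 196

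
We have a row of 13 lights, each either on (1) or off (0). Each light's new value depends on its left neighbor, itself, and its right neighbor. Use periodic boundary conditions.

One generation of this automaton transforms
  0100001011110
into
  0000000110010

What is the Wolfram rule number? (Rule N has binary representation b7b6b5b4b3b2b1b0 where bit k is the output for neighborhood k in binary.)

position 9: 111 → 0  (bit 7 = 0)
position 11: 110 → 1  (bit 6 = 1)
position 7: 101 → 1  (bit 5 = 1)
position 2: 100 → 0  (bit 4 = 0)
position 8: 011 → 1  (bit 3 = 1)
position 1: 010 → 0  (bit 2 = 0)
position 0: 001 → 0  (bit 1 = 0)
position 3: 000 → 0  (bit 0 = 0)
bits b7..b0 = 01101000 = 104

104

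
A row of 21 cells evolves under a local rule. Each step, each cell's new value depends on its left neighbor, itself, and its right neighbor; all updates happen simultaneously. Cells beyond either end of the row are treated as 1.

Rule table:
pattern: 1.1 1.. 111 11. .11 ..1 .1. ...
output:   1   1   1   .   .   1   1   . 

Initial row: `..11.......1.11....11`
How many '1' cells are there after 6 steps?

step 1: 11..1.....111..1..1.1
step 2: 1.1111...1.1.1111111.
step 3: .1.11.1.11111.11111.1
step 4: 111..111.111.1.111.1.
step 5: 11.11.1.1.1.111.1.111
step 6: 1.1..1111111.1.111.11
count of 1: 15

15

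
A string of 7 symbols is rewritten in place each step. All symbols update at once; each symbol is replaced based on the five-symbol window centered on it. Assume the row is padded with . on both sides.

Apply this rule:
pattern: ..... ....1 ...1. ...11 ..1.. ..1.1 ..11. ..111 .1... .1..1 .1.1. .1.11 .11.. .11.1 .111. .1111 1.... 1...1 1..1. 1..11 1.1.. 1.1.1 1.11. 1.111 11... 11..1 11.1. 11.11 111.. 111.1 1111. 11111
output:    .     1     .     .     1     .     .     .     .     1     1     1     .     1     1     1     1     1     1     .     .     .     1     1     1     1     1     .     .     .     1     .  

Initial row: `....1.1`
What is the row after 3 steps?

..1..1.
1.1111.
.1111.1

.1111.1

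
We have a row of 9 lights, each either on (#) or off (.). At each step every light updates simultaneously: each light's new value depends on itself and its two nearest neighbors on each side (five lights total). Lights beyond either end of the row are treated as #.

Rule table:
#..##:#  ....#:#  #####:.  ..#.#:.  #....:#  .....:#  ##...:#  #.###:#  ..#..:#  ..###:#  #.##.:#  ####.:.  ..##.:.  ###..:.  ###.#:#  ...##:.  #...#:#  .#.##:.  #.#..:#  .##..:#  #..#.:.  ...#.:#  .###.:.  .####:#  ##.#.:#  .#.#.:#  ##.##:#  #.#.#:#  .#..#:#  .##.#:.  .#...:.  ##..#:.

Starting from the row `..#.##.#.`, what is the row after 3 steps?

step 1: ....#.##.
step 2: ####..#.#
step 3: ........#

........#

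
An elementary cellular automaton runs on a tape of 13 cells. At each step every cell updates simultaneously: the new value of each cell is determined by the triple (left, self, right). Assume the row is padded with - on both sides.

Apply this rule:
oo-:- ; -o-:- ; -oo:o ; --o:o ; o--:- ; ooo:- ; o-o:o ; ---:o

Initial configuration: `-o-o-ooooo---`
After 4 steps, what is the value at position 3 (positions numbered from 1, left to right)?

o

o-o-oo-----oo
-o-oo--ooooo-
o-oo--oo-----
-oo--oo--oooo
position 3 holds o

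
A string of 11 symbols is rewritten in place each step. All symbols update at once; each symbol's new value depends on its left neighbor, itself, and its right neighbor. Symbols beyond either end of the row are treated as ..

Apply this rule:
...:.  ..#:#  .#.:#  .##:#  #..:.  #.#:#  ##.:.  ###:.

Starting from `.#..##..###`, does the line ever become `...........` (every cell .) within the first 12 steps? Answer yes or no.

no

##.##..##..
#.##..##...
###..##....
#...##.....
#..##......
#.##.......
###........
#..........
#..........  (fixed point — unchanged through step 12)
step 12 is #.........., still not uniform .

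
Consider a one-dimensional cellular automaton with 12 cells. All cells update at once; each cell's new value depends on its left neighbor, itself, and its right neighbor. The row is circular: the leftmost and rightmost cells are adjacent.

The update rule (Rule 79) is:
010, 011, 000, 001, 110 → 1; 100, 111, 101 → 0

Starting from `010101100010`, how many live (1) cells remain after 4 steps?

7

step 1: 110101101110
step 2: 110101101010
step 3: 110101101010  (fixed point — unchanged through step 4)
count of 1: 7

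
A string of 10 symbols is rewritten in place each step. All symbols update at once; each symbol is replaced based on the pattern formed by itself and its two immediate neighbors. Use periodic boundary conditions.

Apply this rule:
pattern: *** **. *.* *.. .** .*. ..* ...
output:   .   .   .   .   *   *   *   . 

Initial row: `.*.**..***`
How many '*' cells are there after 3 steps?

.*.*..**..
**.*.**...
*..*.*...*
count of *: 4

4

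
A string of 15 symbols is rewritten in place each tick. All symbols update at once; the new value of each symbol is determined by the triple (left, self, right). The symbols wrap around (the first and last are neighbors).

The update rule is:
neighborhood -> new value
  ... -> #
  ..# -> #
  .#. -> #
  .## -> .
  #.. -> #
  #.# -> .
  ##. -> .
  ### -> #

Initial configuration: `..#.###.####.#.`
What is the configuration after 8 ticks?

.###..####.#...

###..#...##..##
##.######..##.#
#...####.##....
####.##....####
###....####.###
##.####.##...##
#...##....###.#
.###..####.#...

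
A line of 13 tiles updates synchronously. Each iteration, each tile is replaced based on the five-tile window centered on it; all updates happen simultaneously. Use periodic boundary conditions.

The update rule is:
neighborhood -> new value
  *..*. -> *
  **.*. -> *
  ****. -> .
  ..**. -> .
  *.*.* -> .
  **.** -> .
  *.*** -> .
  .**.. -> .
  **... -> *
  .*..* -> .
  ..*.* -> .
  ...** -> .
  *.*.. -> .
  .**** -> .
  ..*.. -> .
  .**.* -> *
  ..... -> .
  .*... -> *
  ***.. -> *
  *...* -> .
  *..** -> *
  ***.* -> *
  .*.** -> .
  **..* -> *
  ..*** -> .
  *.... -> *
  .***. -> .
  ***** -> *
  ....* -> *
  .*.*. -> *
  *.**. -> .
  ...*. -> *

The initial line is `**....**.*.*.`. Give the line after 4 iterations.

..***..**.*..
*...***.**.**
**....*..*...
..****..*.*..

..****..*.*..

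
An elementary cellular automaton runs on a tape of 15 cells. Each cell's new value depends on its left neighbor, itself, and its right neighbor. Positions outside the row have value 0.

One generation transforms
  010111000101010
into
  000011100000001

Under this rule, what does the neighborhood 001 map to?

0

At position 0 the neighborhood is 001; the next row has 0 there.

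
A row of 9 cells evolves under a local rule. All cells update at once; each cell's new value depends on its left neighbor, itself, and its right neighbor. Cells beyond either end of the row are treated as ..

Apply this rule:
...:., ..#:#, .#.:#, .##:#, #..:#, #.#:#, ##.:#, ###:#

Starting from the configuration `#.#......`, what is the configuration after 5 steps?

########.

####.....
#####....
######...
#######..
########.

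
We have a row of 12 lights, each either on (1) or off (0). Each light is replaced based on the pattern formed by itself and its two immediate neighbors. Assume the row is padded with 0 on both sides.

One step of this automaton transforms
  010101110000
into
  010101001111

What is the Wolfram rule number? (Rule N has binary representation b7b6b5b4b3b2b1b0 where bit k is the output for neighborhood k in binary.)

position 6: 111 → 0  (bit 7 = 0)
position 7: 110 → 0  (bit 6 = 0)
position 2: 101 → 0  (bit 5 = 0)
position 8: 100 → 1  (bit 4 = 1)
position 5: 011 → 1  (bit 3 = 1)
position 1: 010 → 1  (bit 2 = 1)
position 0: 001 → 0  (bit 1 = 0)
position 9: 000 → 1  (bit 0 = 1)
bits b7..b0 = 00011101 = 29

29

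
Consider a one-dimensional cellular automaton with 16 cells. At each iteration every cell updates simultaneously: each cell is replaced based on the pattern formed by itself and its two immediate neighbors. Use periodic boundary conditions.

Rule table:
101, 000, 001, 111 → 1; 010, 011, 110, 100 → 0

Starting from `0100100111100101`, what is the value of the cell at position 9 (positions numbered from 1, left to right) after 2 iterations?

0

1001001011001010
0010010100010101
position 9 holds 0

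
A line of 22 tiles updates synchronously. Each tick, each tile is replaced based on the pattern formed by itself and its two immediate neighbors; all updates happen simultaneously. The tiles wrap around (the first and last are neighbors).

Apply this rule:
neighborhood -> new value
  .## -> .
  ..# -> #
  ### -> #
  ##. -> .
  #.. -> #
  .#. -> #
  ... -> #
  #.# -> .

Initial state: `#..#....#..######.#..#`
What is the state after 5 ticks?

##...##.####..########

.##########.####..###.
#.########...##.##.#.#
...######.###......#..
###.####...#.#########
##...##.####..########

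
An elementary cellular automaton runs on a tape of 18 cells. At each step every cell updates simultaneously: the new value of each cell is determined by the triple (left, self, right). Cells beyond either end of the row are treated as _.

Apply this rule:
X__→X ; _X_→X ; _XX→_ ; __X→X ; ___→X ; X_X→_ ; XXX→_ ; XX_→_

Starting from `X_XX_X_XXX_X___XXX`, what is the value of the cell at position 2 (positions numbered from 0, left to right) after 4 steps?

step 1: X____X_____XXXX___
step 2: XXXXXXXXXXX____XXX
step 3: ___________XXXX___
step 4: XXXXXXXXXXX____XXX
position 2 holds X

X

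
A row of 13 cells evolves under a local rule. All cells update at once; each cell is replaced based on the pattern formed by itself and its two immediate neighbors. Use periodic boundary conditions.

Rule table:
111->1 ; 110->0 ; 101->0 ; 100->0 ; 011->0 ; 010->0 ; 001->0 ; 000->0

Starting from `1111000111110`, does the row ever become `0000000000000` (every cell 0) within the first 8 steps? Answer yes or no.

yes

0110000011100
0000000001000
0000000000000
all cells are 0 at step 3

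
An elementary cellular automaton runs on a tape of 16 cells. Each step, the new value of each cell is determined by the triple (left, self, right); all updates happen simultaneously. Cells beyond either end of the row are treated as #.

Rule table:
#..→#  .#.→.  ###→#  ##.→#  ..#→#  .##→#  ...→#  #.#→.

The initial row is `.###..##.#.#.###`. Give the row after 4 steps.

.###############

.#######.....###
.###############
.###############  (fixed point — unchanged through step 4)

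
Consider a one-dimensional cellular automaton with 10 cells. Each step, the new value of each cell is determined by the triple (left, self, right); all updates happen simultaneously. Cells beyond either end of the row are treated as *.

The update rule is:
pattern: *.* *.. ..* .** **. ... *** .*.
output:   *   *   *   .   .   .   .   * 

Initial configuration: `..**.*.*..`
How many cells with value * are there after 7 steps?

8

**..******
..**......
**..*....*
..****..*.
**....****
..*..*....
*******..*
count of *: 8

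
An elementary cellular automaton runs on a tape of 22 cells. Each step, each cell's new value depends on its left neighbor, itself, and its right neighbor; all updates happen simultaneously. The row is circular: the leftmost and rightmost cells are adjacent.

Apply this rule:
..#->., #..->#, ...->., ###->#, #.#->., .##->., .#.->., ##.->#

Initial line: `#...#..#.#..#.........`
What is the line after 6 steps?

step 1: .#...#....#..#........
step 2: ..#...#....#..#.......
step 3: ...#...#....#..#......
step 4: ....#...#....#..#.....
step 5: .....#...#....#..#....
step 6: ......#...#....#..#...

......#...#....#..#...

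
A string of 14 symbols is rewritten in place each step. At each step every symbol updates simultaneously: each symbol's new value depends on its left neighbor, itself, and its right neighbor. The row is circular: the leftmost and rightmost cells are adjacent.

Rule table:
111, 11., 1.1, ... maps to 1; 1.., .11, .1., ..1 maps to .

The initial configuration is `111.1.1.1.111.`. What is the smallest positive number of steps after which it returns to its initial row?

14

step 1: .111.1.1.1.111
step 2: 1.111.1.1.1.11
step 3: 11.111.1.1.1.1
step 4: 111.111.1.1.1.
step 5: .111.111.1.1.1
step 6: 1.111.111.1.1.
step 7: .1.111.111.1.1
step 8: 1.1.111.111.1.
step 9: .1.1.111.111.1
step 10: 1.1.1.111.111.
step 11: .1.1.1.111.111
step 12: 1.1.1.1.111.11
step 13: 11.1.1.1.111.1
step 14: 111.1.1.1.111.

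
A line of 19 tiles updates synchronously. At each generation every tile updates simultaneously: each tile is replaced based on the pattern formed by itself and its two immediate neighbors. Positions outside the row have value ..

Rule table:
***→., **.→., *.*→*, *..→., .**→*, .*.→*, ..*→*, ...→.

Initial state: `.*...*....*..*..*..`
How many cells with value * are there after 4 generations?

generation 1: **..**...**.**.**..
generation 2: *..**...**.**.**...
generation 3: *.**...**.**.**....
generation 4: ***...**.**.**.....
count of *: 9

9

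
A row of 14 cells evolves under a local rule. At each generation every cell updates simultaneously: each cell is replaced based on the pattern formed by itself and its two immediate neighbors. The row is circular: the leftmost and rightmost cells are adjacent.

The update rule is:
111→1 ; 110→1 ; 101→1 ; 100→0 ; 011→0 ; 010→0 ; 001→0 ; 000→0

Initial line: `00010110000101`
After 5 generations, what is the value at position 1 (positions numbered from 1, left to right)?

0

00001010000010
00000100000000
00000000000000
00000000000000  (fixed point — unchanged through generation 5)
position 1 holds 0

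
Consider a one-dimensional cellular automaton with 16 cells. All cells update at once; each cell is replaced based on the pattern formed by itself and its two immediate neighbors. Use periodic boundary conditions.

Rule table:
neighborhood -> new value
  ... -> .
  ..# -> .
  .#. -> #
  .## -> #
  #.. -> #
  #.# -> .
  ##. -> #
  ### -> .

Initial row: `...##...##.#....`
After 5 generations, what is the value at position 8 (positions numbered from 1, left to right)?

.

generation 1: ...###..##.##...
generation 2: ...#.##.##.###..
generation 3: ...#.##.##.#.##.
generation 4: ...#.##.##.#.###
generation 5: #..#.##.##.#.#.#
position 8 holds .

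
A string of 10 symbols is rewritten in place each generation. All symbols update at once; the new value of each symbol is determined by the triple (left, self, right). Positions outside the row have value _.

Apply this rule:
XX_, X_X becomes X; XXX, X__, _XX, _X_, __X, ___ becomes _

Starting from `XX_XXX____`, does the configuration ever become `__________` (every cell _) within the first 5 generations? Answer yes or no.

_XX__X____
__X_______
__________
all cells are _ at generation 3

yes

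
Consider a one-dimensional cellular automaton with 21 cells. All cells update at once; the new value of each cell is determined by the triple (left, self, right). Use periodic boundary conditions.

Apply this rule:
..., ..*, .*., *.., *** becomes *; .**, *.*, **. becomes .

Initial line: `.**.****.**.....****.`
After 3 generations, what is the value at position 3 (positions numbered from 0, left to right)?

*

*....**....*****.**.*
.****..****.***......
*.**.**.**...*.******
position 3 holds *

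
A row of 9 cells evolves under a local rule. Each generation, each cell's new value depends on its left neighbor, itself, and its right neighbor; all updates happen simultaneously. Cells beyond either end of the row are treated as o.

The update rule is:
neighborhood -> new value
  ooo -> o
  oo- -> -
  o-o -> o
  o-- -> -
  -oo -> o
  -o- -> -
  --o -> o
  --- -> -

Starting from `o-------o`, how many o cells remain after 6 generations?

generation 1: -------oo
generation 2: ------ooo
generation 3: -----oooo
generation 4: ----ooooo
generation 5: ---oooooo
generation 6: --ooooooo
count of o: 7

7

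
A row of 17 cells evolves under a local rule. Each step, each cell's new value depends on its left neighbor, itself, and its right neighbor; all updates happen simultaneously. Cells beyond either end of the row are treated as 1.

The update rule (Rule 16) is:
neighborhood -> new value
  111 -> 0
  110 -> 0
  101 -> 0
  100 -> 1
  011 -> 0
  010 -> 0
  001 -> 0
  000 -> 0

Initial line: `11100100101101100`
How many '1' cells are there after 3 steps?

3

step 1: 00010010000000010
step 2: 10001001000000000
step 3: 01000100100000000
count of 1: 3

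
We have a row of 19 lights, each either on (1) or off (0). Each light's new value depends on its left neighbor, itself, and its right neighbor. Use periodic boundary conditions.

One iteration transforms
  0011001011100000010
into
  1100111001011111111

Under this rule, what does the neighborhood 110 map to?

At position 3 the neighborhood is 110; the next row has 0 there.

0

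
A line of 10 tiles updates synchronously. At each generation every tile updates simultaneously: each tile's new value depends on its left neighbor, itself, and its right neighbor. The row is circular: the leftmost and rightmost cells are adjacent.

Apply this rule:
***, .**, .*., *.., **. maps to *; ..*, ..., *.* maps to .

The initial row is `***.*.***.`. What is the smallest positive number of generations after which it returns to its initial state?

1

generation 1: ***.*.***.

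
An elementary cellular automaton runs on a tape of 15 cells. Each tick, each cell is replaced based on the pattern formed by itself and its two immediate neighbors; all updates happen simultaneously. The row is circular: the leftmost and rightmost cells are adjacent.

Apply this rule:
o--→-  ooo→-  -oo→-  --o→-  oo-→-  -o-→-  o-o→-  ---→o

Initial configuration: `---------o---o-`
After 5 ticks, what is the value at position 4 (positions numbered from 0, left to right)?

o

tick 1: oooooooo---o---
tick 2: ---------o---o-  (repeats tick 0; period 2)
tick 5: oooooooo---o---
position 4 holds o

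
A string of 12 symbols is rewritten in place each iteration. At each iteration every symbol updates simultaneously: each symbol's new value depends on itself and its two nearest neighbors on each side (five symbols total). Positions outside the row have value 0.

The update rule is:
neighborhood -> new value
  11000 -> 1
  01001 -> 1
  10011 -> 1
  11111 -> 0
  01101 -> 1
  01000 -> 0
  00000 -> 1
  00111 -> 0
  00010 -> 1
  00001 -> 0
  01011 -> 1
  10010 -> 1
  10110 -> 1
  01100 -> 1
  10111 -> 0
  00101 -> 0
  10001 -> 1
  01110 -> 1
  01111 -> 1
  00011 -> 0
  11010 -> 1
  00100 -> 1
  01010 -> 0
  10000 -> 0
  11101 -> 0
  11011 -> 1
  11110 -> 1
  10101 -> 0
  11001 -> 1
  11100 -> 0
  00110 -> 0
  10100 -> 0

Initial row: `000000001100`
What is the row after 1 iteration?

111111000110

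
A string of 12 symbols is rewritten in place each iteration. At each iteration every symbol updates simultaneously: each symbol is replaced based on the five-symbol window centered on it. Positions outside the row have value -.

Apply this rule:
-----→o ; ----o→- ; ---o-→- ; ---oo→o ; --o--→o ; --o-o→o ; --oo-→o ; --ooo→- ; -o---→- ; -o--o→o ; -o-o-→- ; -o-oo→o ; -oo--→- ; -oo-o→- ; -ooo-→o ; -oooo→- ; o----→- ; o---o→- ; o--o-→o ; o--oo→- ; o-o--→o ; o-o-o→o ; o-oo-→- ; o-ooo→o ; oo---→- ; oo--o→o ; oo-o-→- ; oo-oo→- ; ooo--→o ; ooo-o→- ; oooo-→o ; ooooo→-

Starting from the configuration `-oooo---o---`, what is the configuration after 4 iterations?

o--oo---o--o
oo-o----oooo
o--o---o--oo
oooo---oo-o-

oooo---oo-o-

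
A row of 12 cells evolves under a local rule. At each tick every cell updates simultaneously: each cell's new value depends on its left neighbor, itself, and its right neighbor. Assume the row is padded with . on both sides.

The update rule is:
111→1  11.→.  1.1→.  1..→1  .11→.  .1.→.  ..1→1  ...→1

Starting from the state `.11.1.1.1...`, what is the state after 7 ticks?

1.1111.1.111

1........111
.11111111.1.
1.111111...1
...1111.111.
111.11...1.1
.1....111...
1.1111.1.111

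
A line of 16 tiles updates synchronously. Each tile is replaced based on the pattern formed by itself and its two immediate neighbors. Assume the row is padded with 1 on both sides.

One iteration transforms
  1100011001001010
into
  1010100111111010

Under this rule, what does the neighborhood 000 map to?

0

At position 3 the neighborhood is 000; the next row has 0 there.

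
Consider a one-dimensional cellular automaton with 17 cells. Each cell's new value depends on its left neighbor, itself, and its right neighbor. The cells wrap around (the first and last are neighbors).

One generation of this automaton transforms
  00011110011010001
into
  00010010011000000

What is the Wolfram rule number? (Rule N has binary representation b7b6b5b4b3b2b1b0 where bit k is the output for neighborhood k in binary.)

72

position 4: 111 → 0  (bit 7 = 0)
position 6: 110 → 1  (bit 6 = 1)
position 11: 101 → 0  (bit 5 = 0)
position 0: 100 → 0  (bit 4 = 0)
position 3: 011 → 1  (bit 3 = 1)
position 12: 010 → 0  (bit 2 = 0)
position 2: 001 → 0  (bit 1 = 0)
position 1: 000 → 0  (bit 0 = 0)
bits b7..b0 = 01001000 = 72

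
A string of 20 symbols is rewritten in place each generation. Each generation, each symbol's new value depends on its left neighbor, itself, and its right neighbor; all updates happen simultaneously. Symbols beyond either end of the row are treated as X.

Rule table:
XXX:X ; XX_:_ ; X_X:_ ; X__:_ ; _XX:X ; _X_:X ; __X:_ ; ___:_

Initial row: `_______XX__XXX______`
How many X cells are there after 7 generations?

2

_______X___XX_______
_______X___X________
_______X___X________  (fixed point — unchanged through generation 7)
count of X: 2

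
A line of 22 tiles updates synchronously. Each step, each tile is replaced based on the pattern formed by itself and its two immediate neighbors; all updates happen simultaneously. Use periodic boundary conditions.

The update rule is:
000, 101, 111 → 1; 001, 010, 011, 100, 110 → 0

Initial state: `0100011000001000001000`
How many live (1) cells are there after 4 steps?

15

0001000011100011100011
0100011001001001001000
0001000000000000000011
0100011111111111111000
count of 1: 15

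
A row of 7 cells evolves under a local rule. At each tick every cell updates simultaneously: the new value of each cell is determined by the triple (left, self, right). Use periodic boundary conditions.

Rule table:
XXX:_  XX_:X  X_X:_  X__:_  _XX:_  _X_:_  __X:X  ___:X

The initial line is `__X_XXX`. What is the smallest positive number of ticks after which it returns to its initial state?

21

_X____X
___XXX_
XXX__X_
__X_X__
XX____X
_X_XXX_
X____X_
__XXX__
XX__X_X
_X_X___
X____XX
X_XXX__
____X_X
_XXX___
X__X_XX
X_X____
____XXX
_XXX__X
___X_X_
XXX____
__X_XXX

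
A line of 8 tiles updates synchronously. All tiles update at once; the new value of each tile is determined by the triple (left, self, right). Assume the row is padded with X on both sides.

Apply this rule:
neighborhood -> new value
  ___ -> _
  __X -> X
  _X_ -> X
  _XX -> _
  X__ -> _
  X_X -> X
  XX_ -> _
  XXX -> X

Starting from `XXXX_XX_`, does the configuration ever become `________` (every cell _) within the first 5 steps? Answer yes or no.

XXX_X__X
XX_XX_X_
X_X__XXX
_XX_X_XX
X__XXX_X
step 5 is X__XXX_X, still not uniform _

no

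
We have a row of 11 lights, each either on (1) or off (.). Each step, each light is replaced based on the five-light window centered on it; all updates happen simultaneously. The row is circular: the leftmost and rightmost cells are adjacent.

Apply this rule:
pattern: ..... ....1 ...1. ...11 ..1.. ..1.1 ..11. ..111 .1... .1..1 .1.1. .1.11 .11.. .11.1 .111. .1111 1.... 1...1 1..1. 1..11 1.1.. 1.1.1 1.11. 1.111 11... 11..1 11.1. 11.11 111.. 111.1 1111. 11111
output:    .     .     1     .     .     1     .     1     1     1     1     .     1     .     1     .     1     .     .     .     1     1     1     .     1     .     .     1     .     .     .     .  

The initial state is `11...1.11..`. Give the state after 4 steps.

step 1: .11.11.11..
step 2: ...11.1111.
step 3: 1....1....1
step 4: 111.1.11...

111.1.11...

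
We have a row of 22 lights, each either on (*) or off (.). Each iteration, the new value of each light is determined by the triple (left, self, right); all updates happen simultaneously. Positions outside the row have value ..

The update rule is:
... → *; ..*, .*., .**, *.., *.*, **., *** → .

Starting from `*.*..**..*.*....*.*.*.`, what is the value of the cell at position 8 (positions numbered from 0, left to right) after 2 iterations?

iteration 1: .............**.......
iteration 2: ************....******
position 8 holds *

*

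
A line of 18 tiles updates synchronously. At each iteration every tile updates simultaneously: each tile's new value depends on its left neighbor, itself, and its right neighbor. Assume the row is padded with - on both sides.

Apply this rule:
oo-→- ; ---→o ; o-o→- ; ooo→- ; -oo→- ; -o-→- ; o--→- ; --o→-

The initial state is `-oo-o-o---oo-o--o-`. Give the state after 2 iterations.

--------o---------
ooooooo---oooooooo

ooooooo---oooooooo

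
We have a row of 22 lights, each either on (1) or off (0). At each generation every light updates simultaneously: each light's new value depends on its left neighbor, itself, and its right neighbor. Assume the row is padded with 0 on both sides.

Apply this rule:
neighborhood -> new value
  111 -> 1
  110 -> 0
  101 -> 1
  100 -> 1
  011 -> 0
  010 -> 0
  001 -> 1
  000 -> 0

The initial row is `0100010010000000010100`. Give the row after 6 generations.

1010101101000000101010
0101010010100001010101
1010101101010010101010
0101010010101101010101
1010101101010010101010  (repeats generation 3; period 2)
generation 6: 0101010010101101010101

0101010010101101010101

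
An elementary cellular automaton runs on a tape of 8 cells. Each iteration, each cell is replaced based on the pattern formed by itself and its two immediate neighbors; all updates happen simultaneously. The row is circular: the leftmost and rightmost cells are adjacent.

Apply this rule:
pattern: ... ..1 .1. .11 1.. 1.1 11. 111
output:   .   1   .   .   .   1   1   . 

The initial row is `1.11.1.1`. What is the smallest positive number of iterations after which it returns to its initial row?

8

11.11.1.
.11.11.1
1.11.11.
.1.11.11
1.1.11.1
11.1.11.
.11.1.11
1.11.1.1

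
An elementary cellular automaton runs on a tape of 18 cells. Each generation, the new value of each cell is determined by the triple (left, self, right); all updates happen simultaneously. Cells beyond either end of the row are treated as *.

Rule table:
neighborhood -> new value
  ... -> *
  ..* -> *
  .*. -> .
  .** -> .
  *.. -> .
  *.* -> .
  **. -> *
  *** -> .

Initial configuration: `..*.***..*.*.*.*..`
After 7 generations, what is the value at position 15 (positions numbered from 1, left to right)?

generation 1: .*....*.*........*
generation 2: ...***....*******.
generation 3: .**..*.***......*.
generation 4: ..*.*....*.*****..
generation 5: .*....***......*.*
generation 6: ...***..*.*****...
generation 7: .**..*.*......*.**
position 15 holds *

*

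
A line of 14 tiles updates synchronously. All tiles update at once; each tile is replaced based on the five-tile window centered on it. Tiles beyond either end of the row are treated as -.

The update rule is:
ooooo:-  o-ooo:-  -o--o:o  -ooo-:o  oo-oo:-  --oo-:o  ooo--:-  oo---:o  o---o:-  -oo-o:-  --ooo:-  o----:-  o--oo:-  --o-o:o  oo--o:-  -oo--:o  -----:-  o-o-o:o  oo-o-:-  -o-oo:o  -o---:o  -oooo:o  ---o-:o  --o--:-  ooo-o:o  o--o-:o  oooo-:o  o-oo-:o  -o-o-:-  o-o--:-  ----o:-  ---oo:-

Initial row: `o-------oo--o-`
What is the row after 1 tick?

-o------oo-o-o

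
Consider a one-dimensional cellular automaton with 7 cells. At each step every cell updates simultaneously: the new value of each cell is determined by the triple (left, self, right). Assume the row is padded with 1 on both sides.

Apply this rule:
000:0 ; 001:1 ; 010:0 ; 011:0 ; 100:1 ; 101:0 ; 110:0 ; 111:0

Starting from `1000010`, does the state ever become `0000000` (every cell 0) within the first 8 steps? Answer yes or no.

0100100
0011011
1100000
0010001
1101010
0000000
all cells are 0 at step 6

yes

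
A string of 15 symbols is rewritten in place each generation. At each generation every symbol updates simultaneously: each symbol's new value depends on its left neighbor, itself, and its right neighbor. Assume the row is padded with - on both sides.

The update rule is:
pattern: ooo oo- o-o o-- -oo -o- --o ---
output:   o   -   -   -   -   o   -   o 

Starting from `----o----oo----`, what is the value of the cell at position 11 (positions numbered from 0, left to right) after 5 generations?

ooo-o-oo----ooo
-o--o----oo--o-
-o--o-oo-----o-
-o--o----ooo-o-
-o--o-oo--o--o-
position 11 holds -

-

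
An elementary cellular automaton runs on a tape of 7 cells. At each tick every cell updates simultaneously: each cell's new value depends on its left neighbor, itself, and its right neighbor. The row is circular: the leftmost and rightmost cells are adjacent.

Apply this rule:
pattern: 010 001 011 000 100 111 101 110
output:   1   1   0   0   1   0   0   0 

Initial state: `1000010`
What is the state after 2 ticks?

0011000

1100110
0011000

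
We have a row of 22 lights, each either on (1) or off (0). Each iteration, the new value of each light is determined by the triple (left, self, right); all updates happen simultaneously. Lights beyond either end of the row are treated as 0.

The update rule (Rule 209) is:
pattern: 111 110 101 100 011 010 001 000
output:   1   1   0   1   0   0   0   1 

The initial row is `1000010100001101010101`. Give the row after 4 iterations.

0100111110011100111111

0111000011100100000000
0011111001110011111111
1001111100111001111111
0100111110011100111111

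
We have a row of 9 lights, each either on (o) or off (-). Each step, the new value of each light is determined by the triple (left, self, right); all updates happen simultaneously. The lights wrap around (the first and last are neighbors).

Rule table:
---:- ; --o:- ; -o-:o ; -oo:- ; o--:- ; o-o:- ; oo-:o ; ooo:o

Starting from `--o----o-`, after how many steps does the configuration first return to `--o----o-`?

1

--o----o-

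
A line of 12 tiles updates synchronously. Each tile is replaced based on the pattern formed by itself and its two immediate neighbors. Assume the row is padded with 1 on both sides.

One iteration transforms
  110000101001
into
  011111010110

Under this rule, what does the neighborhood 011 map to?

0

At position 11 the neighborhood is 011; the next row has 0 there.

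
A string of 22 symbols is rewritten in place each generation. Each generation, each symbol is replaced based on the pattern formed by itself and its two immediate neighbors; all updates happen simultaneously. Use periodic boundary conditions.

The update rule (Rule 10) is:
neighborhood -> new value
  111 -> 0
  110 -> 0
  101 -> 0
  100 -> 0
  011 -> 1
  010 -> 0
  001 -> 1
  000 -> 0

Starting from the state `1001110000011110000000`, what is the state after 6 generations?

0011000000110000000001
0110000001100000000010
1100000011000000000100
1000000110000000001001
0000001100000000010011
0000011000000000100110

0000011000000000100110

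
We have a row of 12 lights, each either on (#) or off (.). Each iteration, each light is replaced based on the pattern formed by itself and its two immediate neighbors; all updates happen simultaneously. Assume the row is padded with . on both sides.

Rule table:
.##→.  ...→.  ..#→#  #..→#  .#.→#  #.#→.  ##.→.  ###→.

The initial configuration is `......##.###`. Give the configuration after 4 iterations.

..###.###...

.....#......
....###.....
...#...#....
..###.###...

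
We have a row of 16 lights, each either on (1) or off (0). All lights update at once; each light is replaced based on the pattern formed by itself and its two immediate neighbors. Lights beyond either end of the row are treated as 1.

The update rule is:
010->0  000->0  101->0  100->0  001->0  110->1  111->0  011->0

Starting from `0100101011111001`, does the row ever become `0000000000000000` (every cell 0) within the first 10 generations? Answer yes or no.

yes

0000000000001000
0000000000000000
all cells are 0 at generation 2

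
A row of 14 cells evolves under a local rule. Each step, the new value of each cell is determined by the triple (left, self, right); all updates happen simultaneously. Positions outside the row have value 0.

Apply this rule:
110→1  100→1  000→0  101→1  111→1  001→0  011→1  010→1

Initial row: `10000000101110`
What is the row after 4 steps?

11111000111111

11000000111111
11100000111111
11110000111111
11111000111111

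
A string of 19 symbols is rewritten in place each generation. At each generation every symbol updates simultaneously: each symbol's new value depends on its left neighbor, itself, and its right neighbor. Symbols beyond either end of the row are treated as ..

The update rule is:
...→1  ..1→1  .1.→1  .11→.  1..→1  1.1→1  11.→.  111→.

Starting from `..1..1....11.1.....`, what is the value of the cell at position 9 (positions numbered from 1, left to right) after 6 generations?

.

1111111111..1111111
..........11.......
1111111111..1111111  (repeats generation 1; period 2)
generation 6: ..........11.......
position 9 holds .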